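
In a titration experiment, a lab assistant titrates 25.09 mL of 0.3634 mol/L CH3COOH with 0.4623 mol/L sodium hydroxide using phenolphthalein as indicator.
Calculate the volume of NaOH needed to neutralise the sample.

19.72 mL

CH3COOH + NaOH → CH3COONa + H2O
n(CH3COOH) = 0.02509 L × 0.3634 mol/L = 9.118 × 10^-3 mol
n(NaOH) = 9.118 × 10^-3 mol (1:1 stoichiometry)
V(NaOH) = 9.118 × 10^-3 mol / 0.4623 mol/L = 0.01972 L = 19.72 mL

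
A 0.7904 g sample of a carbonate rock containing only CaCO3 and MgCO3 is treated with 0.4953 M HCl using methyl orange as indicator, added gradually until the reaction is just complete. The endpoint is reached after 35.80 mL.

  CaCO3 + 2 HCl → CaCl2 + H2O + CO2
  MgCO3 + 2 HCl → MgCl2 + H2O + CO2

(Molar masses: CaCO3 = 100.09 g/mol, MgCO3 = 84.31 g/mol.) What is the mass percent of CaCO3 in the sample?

n(HCl) = 0.03580 × 0.4953 = 0.01773 mol
Let x = n(CaCO3), y = n(MgCO3).
Titrant: 2x + 2y = 0.01773;  mass: 100.09x + 84.31y = 0.7904
Solving, x = 2.720 × 10^-3 mol, y = 6.146 × 10^-3 mol
mass of CaCO3 = 2.720 × 10^-3 × 100.09 = 0.2722 g
% CaCO3 = 0.2722 / 0.7904 × 100 = 34.44 %

34.44 %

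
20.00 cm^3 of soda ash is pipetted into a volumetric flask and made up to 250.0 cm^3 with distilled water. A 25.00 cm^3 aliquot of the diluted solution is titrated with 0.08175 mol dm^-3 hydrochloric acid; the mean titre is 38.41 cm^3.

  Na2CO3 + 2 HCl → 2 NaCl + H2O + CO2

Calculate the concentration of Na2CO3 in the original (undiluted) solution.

n(HCl) = 0.03841 × 0.08175 = 3.140 × 10^-3 mol
From the 1:2 ratio, n(Na2CO3) in the aliquot = 1/2 × 3.140 × 10^-3 = 1.570 × 10^-3 mol
[Na2CO3]_dilute = 1.570 × 10^-3 / 0.02500 = 0.06280 mol/L
Dilution factor = 250.0 / 20.00 = 12.50
[Na2CO3]_stock = 0.06280 × 12.50 = 0.7850 mol/L

0.7850 mol/L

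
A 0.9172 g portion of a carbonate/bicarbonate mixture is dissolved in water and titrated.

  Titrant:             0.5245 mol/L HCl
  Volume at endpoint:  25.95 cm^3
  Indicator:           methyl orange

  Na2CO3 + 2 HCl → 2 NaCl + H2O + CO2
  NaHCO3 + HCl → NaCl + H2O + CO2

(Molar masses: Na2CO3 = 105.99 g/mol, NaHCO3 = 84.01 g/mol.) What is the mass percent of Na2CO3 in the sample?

42.15 %

n(HCl) = 0.02595 × 0.5245 = 0.01361 mol
Let x = n(Na2CO3), y = n(NaHCO3).
Titrant: 2x + 1y = 0.01361;  mass: 105.99x + 84.01y = 0.9172
Solving, x = 3.647 × 10^-3 mol, y = 6.316 × 10^-3 mol
mass of Na2CO3 = 3.647 × 10^-3 × 105.99 = 0.3866 g
% Na2CO3 = 0.3866 / 0.9172 × 100 = 42.15 %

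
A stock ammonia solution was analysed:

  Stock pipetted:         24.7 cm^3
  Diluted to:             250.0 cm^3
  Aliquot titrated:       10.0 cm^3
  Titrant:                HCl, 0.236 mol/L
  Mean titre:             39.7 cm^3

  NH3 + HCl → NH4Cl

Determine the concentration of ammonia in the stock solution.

n(HCl) = 0.0397 × 0.236 = 9.37 × 10^-3 mol
n(NH3) in the aliquot = 9.37 × 10^-3 mol (1:1 ratio)
[NH3]_dilute = 9.37 × 10^-3 / 0.0100 = 0.937 mol/L
Dilution factor = 250.0 / 24.7 = 10.12
[NH3]_stock = 0.937 × 10.12 = 9.48 mol/L

9.48 mol/L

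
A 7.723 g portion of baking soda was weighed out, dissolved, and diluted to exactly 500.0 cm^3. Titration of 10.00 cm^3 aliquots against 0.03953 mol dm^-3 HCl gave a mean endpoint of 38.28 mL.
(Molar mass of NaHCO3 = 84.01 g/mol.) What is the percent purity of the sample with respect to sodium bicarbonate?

NaHCO3 + HCl → NaCl + H2O + CO2
n(HCl) per titration = 0.03828 × 0.03953 = 1.513 × 10^-3 mol
n(NaHCO3) in each aliquot = 1.513 × 10^-3 mol (1:1 ratio)
n(NaHCO3) in the whole flask = 1.513 × 10^-3 × 500.0/10.00 = 0.07566 mol
mass of NaHCO3 = 0.07566 × 84.01 = 6.356 g
% NaHCO3 = 6.356 / 7.723 × 100 = 82.30 %

82.30 %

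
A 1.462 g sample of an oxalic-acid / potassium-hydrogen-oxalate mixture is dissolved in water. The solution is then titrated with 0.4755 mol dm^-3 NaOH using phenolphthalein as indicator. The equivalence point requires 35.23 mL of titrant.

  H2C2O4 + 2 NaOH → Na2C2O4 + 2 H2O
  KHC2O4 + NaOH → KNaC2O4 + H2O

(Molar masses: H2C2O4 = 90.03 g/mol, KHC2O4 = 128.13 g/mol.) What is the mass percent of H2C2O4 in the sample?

25.35 %

n(NaOH) = 0.03523 × 0.4755 = 0.01675 mol
Let x = n(H2C2O4), y = n(KHC2O4).
Titrant: 2x + 1y = 0.01675;  mass: 90.03x + 128.13y = 1.462
Solving, x = 4.117 × 10^-3 mol, y = 8.517 × 10^-3 mol
mass of H2C2O4 = 4.117 × 10^-3 × 90.03 = 0.3707 g
% H2C2O4 = 0.3707 / 1.462 × 100 = 25.35 %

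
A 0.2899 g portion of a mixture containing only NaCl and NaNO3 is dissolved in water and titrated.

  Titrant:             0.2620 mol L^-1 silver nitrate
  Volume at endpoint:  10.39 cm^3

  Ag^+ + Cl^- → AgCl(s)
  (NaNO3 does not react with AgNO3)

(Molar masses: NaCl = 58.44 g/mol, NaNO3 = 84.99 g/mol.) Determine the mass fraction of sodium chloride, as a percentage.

54.88 %

n(AgNO3) = 0.01039 × 0.2620 = 2.722 × 10^-3 mol
Let x = n(NaCl), y = n(NaNO3).
Titrant: 1x = 2.722 × 10^-3;  mass: 58.44x + 84.99y = 0.2899
Solving, x = 2.722 × 10^-3 mol, y = 1.539 × 10^-3 mol
mass of NaCl = 2.722 × 10^-3 × 58.44 = 0.1591 g
% NaCl = 0.1591 / 0.2899 × 100 = 54.88 %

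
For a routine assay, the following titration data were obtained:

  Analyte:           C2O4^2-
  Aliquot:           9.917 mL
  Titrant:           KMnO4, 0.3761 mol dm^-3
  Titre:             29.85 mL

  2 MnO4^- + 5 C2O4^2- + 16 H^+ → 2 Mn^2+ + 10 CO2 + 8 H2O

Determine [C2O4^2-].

2.830 mol/L

n(KMnO4) = 0.02985 L × 0.3761 mol/L = 0.01123 mol
From the 5:2 mole ratio, n(C2O4^2-) = 5/2 × 0.01123 = 0.02807 mol
[C2O4^2-] = 0.02807 mol / 0.009917 L = 2.830 mol/L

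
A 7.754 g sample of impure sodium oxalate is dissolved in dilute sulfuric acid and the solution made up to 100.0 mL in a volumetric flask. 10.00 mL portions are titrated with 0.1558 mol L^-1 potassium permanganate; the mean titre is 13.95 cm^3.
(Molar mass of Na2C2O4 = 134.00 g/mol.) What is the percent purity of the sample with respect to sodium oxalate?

2 MnO4^- + 5 C2O4^2- + 16 H^+ → 2 Mn^2+ + 10 CO2 + 8 H2O
n(KMnO4) per titration = 0.01395 × 0.1558 = 2.173 × 10^-3 mol
From the 5:2 ratio, n(Na2C2O4) in each aliquot = 5/2 × 2.173 × 10^-3 = 5.434 × 10^-3 mol
n(Na2C2O4) in the whole flask = 5.434 × 10^-3 × 100.0/10.00 = 0.05434 mol
mass of Na2C2O4 = 0.05434 × 134.00 = 7.281 g
% Na2C2O4 = 7.281 / 7.754 × 100 = 93.90 %

93.90 %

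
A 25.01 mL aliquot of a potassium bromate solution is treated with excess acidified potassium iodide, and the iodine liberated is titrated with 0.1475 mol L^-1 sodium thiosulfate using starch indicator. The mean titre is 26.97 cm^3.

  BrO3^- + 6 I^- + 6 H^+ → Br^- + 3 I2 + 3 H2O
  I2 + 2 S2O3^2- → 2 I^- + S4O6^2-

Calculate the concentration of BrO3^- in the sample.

n(S2O3^2-) = 0.02697 × 0.1475 = 3.978 × 10^-3 mol
n(I2) = n(S2O3^2-)/2 = 1.989 × 10^-3 mol
From the 1:3 ratio, n(BrO3^-) in the aliquot = 1/3 × 1.989 × 10^-3 = 6.630 × 10^-4 mol
[BrO3^-] = 6.630 × 10^-4 / 0.02501 = 0.02651 mol/L

0.02651 mol/L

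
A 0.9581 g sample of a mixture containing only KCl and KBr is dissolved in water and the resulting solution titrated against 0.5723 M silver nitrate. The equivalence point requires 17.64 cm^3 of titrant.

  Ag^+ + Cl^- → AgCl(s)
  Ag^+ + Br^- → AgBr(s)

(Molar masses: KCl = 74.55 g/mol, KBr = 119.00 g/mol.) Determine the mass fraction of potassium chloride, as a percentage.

n(AgNO3) = 0.01764 × 0.5723 = 0.01010 mol
Let x = n(KCl), y = n(KBr).
Titrant: 1x + 1y = 0.01010;  mass: 74.55x + 119.00y = 0.9581
Solving, x = 5.472 × 10^-3 mol, y = 4.623 × 10^-3 mol
mass of KCl = 5.472 × 10^-3 × 74.55 = 0.4080 g
% KCl = 0.4080 / 0.9581 × 100 = 42.58 %

42.58 %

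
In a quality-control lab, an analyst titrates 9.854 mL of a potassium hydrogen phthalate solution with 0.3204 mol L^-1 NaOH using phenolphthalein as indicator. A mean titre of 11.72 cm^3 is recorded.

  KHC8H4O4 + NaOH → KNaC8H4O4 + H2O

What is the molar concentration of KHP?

0.3811 mol/L

n(NaOH) = 0.01172 L × 0.3204 mol/L = 3.755 × 10^-3 mol
n(KHC8H4O4) = 3.755 × 10^-3 mol (1:1 mole ratio)
[KHC8H4O4] = 3.755 × 10^-3 mol / 0.009854 L = 0.3811 mol/L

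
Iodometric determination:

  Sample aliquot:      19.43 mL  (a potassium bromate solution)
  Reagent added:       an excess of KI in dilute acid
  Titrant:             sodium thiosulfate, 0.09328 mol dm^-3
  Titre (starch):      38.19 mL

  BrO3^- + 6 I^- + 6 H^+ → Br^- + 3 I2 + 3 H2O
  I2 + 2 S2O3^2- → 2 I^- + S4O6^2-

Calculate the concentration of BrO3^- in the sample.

0.03056 mol/L

n(S2O3^2-) = 0.03819 × 0.09328 = 3.562 × 10^-3 mol
n(I2) = n(S2O3^2-)/2 = 1.781 × 10^-3 mol
From the 1:3 ratio, n(BrO3^-) in the aliquot = 1/3 × 1.781 × 10^-3 = 5.937 × 10^-4 mol
[BrO3^-] = 5.937 × 10^-4 / 0.01943 = 0.03056 mol/L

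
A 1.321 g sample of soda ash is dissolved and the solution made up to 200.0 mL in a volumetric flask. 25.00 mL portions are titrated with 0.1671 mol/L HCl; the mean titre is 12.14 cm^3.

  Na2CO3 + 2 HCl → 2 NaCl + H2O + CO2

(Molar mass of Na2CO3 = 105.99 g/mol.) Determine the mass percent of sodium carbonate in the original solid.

n(HCl) per titration = 0.01214 × 0.1671 = 2.029 × 10^-3 mol
From the 1:2 ratio, n(Na2CO3) in each aliquot = 1/2 × 2.029 × 10^-3 = 1.014 × 10^-3 mol
n(Na2CO3) in the whole flask = 1.014 × 10^-3 × 200.0/25.00 = 8.114 × 10^-3 mol
mass of Na2CO3 = 8.114 × 10^-3 × 105.99 = 0.8600 g
% Na2CO3 = 0.8600 / 1.321 × 100 = 65.11 %

65.11 %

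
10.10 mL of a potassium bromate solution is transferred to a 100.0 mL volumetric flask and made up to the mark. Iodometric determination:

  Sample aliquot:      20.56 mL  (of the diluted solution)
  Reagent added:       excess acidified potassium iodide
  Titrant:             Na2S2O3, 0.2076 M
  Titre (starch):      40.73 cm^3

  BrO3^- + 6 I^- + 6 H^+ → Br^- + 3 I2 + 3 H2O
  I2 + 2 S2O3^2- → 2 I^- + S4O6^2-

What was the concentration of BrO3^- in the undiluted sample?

n(S2O3^2-) = 0.04073 × 0.2076 = 8.456 × 10^-3 mol
n(I2) = n(S2O3^2-)/2 = 4.228 × 10^-3 mol
From the 1:3 ratio, n(BrO3^-) in the aliquot = 1/3 × 4.228 × 10^-3 = 1.409 × 10^-3 mol
[BrO3^-]_dilute = 1.409 × 10^-3 / 0.02056 = 0.06854 mol/L
[BrO3^-]_original = 0.06854 × 100.0/10.10 = 0.6787 mol/L

0.6787 M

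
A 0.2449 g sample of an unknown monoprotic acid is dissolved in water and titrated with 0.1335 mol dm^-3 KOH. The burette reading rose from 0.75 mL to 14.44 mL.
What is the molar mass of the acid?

134.0 g/mol

n(KOH) = 0.01369 L × 0.1335 mol/L = 1.828 × 10^-3 mol
n(HA) = 1.828 × 10^-3 mol (1:1 ratio)
M = m / n = 0.2449 g / 1.828 × 10^-3 mol = 134.0 g/mol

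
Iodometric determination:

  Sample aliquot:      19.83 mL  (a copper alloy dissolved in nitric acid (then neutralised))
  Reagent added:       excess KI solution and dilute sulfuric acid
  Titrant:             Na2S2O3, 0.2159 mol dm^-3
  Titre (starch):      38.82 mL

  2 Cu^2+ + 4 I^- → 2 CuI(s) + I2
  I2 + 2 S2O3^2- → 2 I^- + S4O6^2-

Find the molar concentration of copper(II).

0.4227 mol/L

n(S2O3^2-) = 0.03882 × 0.2159 = 8.381 × 10^-3 mol
n(I2) = n(S2O3^2-)/2 = 4.191 × 10^-3 mol
From the 2:1 ratio, n(Cu2+) in the aliquot = 2/1 × 4.191 × 10^-3 = 8.381 × 10^-3 mol
[Cu2+] = 8.381 × 10^-3 / 0.01983 = 0.4227 mol/L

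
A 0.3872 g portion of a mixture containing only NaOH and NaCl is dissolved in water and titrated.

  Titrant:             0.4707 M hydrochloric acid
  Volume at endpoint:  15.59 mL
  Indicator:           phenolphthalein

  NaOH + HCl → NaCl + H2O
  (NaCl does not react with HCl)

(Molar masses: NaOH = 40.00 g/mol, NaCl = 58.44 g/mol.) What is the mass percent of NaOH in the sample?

n(HCl) = 0.01559 × 0.4707 = 7.338 × 10^-3 mol
Let x = n(NaOH), y = n(NaCl).
Titrant: 1x = 7.338 × 10^-3;  mass: 40.00x + 58.44y = 0.3872
Solving, x = 7.338 × 10^-3 mol, y = 1.603 × 10^-3 mol
mass of NaOH = 7.338 × 10^-3 × 40.00 = 0.2935 g
% NaOH = 0.2935 / 0.3872 × 100 = 75.81 %

75.81 %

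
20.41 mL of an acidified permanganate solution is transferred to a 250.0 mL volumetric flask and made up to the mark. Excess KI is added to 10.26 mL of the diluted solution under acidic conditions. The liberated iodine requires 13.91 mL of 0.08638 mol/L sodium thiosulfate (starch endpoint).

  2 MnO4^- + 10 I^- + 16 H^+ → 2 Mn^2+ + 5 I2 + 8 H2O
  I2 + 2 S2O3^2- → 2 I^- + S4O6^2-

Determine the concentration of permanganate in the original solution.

0.2869 mol/L

n(S2O3^2-) = 0.01391 × 0.08638 = 1.202 × 10^-3 mol
n(I2) = n(S2O3^2-)/2 = 6.008 × 10^-4 mol
From the 2:5 ratio, n(MnO4^-) in the aliquot = 2/5 × 6.008 × 10^-4 = 2.403 × 10^-4 mol
[MnO4^-]_dilute = 2.403 × 10^-4 / 0.01026 = 0.02342 mol/L
[MnO4^-]_original = 0.02342 × 250.0/20.41 = 0.2869 mol/L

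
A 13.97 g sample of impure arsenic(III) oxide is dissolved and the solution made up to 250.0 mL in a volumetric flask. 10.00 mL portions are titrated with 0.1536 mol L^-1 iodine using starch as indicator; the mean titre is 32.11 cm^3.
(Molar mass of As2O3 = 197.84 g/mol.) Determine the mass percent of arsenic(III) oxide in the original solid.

As2O3 + 2 I2 + 2 H2O → As2O5 + 4 HI
n(I2) per titration = 0.03211 × 0.1536 = 4.932 × 10^-3 mol
From the 1:2 ratio, n(As2O3) in each aliquot = 1/2 × 4.932 × 10^-3 = 2.466 × 10^-3 mol
n(As2O3) in the whole flask = 2.466 × 10^-3 × 250.0/10.00 = 0.06165 mol
mass of As2O3 = 0.06165 × 197.84 = 12.20 g
% As2O3 = 12.20 / 13.97 × 100 = 87.31 %

87.31 %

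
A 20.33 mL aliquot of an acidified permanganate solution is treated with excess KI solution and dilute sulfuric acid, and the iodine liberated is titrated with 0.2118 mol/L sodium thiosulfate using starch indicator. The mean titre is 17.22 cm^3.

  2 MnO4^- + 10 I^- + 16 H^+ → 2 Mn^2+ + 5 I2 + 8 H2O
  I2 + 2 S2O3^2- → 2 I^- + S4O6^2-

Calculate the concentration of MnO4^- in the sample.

0.03588 mol/L

n(S2O3^2-) = 0.01722 × 0.2118 = 3.647 × 10^-3 mol
n(I2) = n(S2O3^2-)/2 = 1.824 × 10^-3 mol
From the 2:5 ratio, n(MnO4^-) in the aliquot = 2/5 × 1.824 × 10^-3 = 7.294 × 10^-4 mol
[MnO4^-] = 7.294 × 10^-4 / 0.02033 = 0.03588 mol/L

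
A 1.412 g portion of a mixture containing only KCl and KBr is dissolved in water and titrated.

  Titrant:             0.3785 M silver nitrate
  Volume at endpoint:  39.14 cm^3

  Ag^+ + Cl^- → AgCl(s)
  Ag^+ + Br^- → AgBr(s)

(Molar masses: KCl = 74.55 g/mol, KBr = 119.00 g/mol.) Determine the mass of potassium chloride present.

0.5886 g

n(AgNO3) = 0.03914 × 0.3785 = 0.01481 mol
Let x = n(KCl), y = n(KBr).
Titrant: 1x + 1y = 0.01481;  mass: 74.55x + 119.00y = 1.412
Solving, x = 7.895 × 10^-3 mol, y = 6.920 × 10^-3 mol
mass of KCl = 7.895 × 10^-3 × 74.55 = 0.5886 g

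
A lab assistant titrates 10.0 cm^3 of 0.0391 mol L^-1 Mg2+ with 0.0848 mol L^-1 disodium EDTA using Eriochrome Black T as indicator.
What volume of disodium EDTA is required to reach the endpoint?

4.61 mL

Mg^2+ + EDTA^4- → [Mg(EDTA)]^2-
n(Mg2+) = 0.0100 L × 0.0391 mol/L = 3.91 × 10^-4 mol
n(EDTA) = 3.91 × 10^-4 mol (1:1 stoichiometry)
V(EDTA) = 3.91 × 10^-4 mol / 0.0848 mol/L = 0.00461 L = 4.61 mL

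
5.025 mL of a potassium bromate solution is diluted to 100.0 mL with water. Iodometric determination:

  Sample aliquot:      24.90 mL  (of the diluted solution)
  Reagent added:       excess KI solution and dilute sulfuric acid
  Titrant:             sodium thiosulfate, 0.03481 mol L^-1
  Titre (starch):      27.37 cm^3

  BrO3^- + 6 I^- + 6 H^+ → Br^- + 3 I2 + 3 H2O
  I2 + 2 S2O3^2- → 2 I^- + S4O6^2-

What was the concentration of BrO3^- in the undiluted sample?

0.1269 mol/L

n(S2O3^2-) = 0.02737 × 0.03481 = 9.527 × 10^-4 mol
n(I2) = n(S2O3^2-)/2 = 4.764 × 10^-4 mol
From the 1:3 ratio, n(BrO3^-) in the aliquot = 1/3 × 4.764 × 10^-4 = 1.588 × 10^-4 mol
[BrO3^-]_dilute = 1.588 × 10^-4 / 0.02490 = 0.006377 mol/L
[BrO3^-]_original = 0.006377 × 100.0/5.025 = 0.1269 mol/L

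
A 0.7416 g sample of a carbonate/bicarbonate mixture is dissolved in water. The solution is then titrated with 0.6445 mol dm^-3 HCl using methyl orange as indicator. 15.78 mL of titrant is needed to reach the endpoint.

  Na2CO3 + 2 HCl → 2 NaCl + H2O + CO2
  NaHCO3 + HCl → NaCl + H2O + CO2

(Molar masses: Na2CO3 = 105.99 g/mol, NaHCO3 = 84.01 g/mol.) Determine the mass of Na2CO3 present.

0.1927 g

n(HCl) = 0.01578 × 0.6445 = 0.01017 mol
Let x = n(Na2CO3), y = n(NaHCO3).
Titrant: 2x + 1y = 0.01017;  mass: 105.99x + 84.01y = 0.7416
Solving, x = 1.818 × 10^-3 mol, y = 6.533 × 10^-3 mol
mass of Na2CO3 = 1.818 × 10^-3 × 105.99 = 0.1927 g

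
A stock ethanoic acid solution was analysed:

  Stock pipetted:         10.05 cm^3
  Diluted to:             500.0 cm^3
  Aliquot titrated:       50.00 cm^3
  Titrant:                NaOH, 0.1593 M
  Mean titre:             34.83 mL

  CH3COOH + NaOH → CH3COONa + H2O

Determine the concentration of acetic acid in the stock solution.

5.521 M

n(NaOH) = 0.03483 × 0.1593 = 5.548 × 10^-3 mol
n(CH3COOH) in the aliquot = 5.548 × 10^-3 mol (1:1 ratio)
[CH3COOH]_dilute = 5.548 × 10^-3 / 0.05000 = 0.1110 mol/L
Dilution factor = 500.0 / 10.05 = 49.75
[CH3COOH]_stock = 0.1110 × 49.75 = 5.521 mol/L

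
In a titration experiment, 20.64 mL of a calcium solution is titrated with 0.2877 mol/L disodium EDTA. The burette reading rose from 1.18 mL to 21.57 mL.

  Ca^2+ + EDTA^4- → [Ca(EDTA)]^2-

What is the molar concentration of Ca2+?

0.2842 mol/L

n(EDTA) = 0.02039 L × 0.2877 mol/L = 5.866 × 10^-3 mol
n(Ca2+) = 5.866 × 10^-3 mol (1:1 mole ratio)
[Ca2+] = 5.866 × 10^-3 mol / 0.02064 L = 0.2842 mol/L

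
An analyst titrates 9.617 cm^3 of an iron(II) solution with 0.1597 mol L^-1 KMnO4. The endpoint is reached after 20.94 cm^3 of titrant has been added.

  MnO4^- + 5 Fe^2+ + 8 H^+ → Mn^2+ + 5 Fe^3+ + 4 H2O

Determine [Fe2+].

n(KMnO4) = 0.02094 L × 0.1597 mol/L = 3.344 × 10^-3 mol
From the 5:1 mole ratio, n(Fe2+) = 5/1 × 3.344 × 10^-3 = 0.01672 mol
[Fe2+] = 0.01672 mol / 0.009617 L = 1.739 mol/L

1.739 mol/L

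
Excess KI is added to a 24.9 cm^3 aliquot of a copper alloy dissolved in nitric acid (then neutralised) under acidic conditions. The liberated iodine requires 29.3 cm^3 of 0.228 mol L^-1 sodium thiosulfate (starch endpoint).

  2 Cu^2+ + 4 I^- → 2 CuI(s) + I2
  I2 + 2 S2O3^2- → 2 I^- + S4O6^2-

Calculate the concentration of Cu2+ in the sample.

0.268 mol/L

n(S2O3^2-) = 0.0293 × 0.228 = 6.68 × 10^-3 mol
n(I2) = n(S2O3^2-)/2 = 3.34 × 10^-3 mol
From the 2:1 ratio, n(Cu2+) in the aliquot = 2/1 × 3.34 × 10^-3 = 6.68 × 10^-3 mol
[Cu2+] = 6.68 × 10^-3 / 0.0249 = 0.268 mol/L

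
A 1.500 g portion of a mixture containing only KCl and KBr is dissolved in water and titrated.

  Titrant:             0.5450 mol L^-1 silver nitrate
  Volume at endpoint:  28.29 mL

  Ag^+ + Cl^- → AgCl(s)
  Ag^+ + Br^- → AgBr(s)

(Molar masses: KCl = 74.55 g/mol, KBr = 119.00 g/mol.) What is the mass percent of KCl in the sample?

37.43 %

n(AgNO3) = 0.02829 × 0.5450 = 0.01542 mol
Let x = n(KCl), y = n(KBr).
Titrant: 1x + 1y = 0.01542;  mass: 74.55x + 119.00y = 1.500
Solving, x = 7.531 × 10^-3 mol, y = 7.887 × 10^-3 mol
mass of KCl = 7.531 × 10^-3 × 74.55 = 0.5614 g
% KCl = 0.5614 / 1.500 × 100 = 37.43 %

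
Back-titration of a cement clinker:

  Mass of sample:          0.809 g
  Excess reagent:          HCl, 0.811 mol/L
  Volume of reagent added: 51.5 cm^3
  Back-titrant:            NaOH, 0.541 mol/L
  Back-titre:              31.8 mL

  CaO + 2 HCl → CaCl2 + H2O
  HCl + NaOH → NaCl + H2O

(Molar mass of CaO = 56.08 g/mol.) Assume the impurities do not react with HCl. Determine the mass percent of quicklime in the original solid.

85.1 %

n(HCl) added = 0.0515 × 0.811 = 0.0418 mol
n(NaOH) used in back-titration = 0.0318 × 0.541 = 0.0172 mol
n(HCl) left over = 0.0172 mol (1:1 ratio)
n(HCl) consumed by analyte = 0.0418 − 0.0172 = 0.0246 mol
From the 1:2 ratio, n(CaO) = 1/2 × 0.0246 = 0.0123 mol
mass of CaO = 0.0123 × 56.08 = 0.689 g
% CaO = 0.689 / 0.809 × 100 = 85.1 %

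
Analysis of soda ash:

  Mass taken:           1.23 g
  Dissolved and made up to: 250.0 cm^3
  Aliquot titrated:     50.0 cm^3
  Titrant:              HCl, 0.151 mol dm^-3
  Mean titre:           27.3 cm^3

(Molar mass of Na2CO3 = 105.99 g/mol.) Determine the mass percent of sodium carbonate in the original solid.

88.8 %

Na2CO3 + 2 HCl → 2 NaCl + H2O + CO2
n(HCl) per titration = 0.0273 × 0.151 = 4.12 × 10^-3 mol
From the 1:2 ratio, n(Na2CO3) in each aliquot = 1/2 × 4.12 × 10^-3 = 2.06 × 10^-3 mol
n(Na2CO3) in the whole flask = 2.06 × 10^-3 × 250.0/50.0 = 0.0103 mol
mass of Na2CO3 = 0.0103 × 105.99 = 1.09 g
% Na2CO3 = 1.09 / 1.23 × 100 = 88.8 %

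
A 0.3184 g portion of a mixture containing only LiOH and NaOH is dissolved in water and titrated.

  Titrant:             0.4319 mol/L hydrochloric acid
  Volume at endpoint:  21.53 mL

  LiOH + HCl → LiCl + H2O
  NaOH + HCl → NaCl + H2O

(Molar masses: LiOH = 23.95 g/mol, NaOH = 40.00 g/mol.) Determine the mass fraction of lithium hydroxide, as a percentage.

25.10 %

n(HCl) = 0.02153 × 0.4319 = 9.299 × 10^-3 mol
Let x = n(LiOH), y = n(NaOH).
Titrant: 1x + 1y = 9.299 × 10^-3;  mass: 23.95x + 40.00y = 0.3184
Solving, x = 3.337 × 10^-3 mol, y = 5.962 × 10^-3 mol
mass of LiOH = 3.337 × 10^-3 × 23.95 = 0.07991 g
% LiOH = 0.07991 / 0.3184 × 100 = 25.10 %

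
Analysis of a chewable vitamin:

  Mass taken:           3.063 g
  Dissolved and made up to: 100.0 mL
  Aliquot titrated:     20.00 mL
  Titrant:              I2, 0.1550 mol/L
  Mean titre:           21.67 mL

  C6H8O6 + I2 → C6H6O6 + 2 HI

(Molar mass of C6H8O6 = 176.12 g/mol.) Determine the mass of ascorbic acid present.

n(I2) per titration = 0.02167 × 0.1550 = 3.359 × 10^-3 mol
n(C6H8O6) in each aliquot = 3.359 × 10^-3 mol (1:1 ratio)
n(C6H8O6) in the whole flask = 3.359 × 10^-3 × 100.0/20.00 = 0.01679 mol
mass of C6H8O6 = 0.01679 × 176.12 = 2.958 g

2.958 g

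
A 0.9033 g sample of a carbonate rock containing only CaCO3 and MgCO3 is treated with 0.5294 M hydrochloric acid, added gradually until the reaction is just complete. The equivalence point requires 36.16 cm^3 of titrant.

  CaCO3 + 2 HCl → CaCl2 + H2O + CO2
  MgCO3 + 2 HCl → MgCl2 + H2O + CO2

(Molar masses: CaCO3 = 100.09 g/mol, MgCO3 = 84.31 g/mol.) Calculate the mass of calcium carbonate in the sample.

n(HCl) = 0.03616 × 0.5294 = 0.01914 mol
Let x = n(CaCO3), y = n(MgCO3).
Titrant: 2x + 2y = 0.01914;  mass: 100.09x + 84.31y = 0.9033
Solving, x = 6.104 × 10^-3 mol, y = 3.467 × 10^-3 mol
mass of CaCO3 = 6.104 × 10^-3 × 100.09 = 0.6110 g

0.6110 g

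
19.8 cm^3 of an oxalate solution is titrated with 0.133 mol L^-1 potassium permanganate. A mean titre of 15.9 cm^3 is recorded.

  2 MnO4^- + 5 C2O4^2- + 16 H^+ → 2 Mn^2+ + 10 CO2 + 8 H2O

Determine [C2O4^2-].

0.267 mol/L

n(KMnO4) = 0.0159 L × 0.133 mol/L = 2.11 × 10^-3 mol
From the 5:2 mole ratio, n(C2O4^2-) = 5/2 × 2.11 × 10^-3 = 5.29 × 10^-3 mol
[C2O4^2-] = 5.29 × 10^-3 mol / 0.0198 L = 0.267 mol/L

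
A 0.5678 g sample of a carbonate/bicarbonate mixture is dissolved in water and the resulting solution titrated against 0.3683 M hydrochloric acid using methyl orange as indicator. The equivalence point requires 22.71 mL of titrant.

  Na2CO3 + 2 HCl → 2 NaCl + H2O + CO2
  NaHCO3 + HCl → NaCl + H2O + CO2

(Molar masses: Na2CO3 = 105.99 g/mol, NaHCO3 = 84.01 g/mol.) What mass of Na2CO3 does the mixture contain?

n(HCl) = 0.02271 × 0.3683 = 8.364 × 10^-3 mol
Let x = n(Na2CO3), y = n(NaHCO3).
Titrant: 2x + 1y = 8.364 × 10^-3;  mass: 105.99x + 84.01y = 0.5678
Solving, x = 2.174 × 10^-3 mol, y = 4.016 × 10^-3 mol
mass of Na2CO3 = 2.174 × 10^-3 × 105.99 = 0.2304 g

0.2304 g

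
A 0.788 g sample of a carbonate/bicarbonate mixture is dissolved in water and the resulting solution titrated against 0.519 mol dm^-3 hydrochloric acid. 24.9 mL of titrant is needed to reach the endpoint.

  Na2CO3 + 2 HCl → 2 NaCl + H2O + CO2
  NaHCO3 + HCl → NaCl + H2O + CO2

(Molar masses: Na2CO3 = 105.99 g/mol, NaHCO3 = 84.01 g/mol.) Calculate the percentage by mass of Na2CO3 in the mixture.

n(HCl) = 0.0249 × 0.519 = 0.0129 mol
Let x = n(Na2CO3), y = n(NaHCO3).
Titrant: 2x + 1y = 0.0129;  mass: 105.99x + 84.01y = 0.788
Solving, x = 4.80 × 10^-3 mol, y = 3.33 × 10^-3 mol
mass of Na2CO3 = 4.80 × 10^-3 × 105.99 = 0.509 g
% Na2CO3 = 0.509 / 0.788 × 100 = 64.5 %

64.5 %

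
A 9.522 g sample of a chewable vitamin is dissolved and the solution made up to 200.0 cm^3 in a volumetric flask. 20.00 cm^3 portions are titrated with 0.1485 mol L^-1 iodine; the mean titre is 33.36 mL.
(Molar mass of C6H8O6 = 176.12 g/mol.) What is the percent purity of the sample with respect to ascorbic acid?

C6H8O6 + I2 → C6H6O6 + 2 HI
n(I2) per titration = 0.03336 × 0.1485 = 4.954 × 10^-3 mol
n(C6H8O6) in each aliquot = 4.954 × 10^-3 mol (1:1 ratio)
n(C6H8O6) in the whole flask = 4.954 × 10^-3 × 200.0/20.00 = 0.04954 mol
mass of C6H8O6 = 0.04954 × 176.12 = 8.725 g
% C6H8O6 = 8.725 / 9.522 × 100 = 91.63 %

91.63 %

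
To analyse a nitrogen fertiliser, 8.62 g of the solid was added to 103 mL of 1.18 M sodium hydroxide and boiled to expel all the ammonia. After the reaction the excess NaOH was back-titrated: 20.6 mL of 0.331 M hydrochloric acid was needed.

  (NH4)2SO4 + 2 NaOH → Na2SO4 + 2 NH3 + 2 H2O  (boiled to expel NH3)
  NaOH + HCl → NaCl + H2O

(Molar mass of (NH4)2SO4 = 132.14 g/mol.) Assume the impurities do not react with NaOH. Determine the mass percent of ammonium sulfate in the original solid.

n(NaOH) added = 0.103 × 1.18 = 0.122 mol
n(HCl) used in back-titration = 0.0206 × 0.331 = 6.82 × 10^-3 mol
n(NaOH) left over = 6.82 × 10^-3 mol (1:1 ratio)
n(NaOH) consumed by analyte = 0.122 − 6.82 × 10^-3 = 0.115 mol
From the 1:2 ratio, n((NH4)2SO4) = 1/2 × 0.115 = 0.0574 mol
mass of (NH4)2SO4 = 0.0574 × 132.14 = 7.58 g
% (NH4)2SO4 = 7.58 / 8.62 × 100 = 87.9 %

87.9 %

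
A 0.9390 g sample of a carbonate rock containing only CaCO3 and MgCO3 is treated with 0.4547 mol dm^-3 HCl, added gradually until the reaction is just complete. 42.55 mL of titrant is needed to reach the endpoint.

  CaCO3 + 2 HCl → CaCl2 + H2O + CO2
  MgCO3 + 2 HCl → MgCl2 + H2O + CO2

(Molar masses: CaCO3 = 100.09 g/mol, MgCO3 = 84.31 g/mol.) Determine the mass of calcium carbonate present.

n(HCl) = 0.04255 × 0.4547 = 0.01935 mol
Let x = n(CaCO3), y = n(MgCO3).
Titrant: 2x + 2y = 0.01935;  mass: 100.09x + 84.31y = 0.9390
Solving, x = 7.820 × 10^-3 mol, y = 1.853 × 10^-3 mol
mass of CaCO3 = 7.820 × 10^-3 × 100.09 = 0.7827 g

0.7827 g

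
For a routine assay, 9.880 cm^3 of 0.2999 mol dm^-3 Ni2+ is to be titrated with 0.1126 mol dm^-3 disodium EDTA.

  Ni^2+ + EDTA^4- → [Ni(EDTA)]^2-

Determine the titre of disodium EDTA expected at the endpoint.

n(Ni2+) = 0.009880 L × 0.2999 mol/L = 2.963 × 10^-3 mol
n(EDTA) = 2.963 × 10^-3 mol (1:1 stoichiometry)
V(EDTA) = 2.963 × 10^-3 mol / 0.1126 mol/L = 0.02631 L = 26.31 mL

26.31 mL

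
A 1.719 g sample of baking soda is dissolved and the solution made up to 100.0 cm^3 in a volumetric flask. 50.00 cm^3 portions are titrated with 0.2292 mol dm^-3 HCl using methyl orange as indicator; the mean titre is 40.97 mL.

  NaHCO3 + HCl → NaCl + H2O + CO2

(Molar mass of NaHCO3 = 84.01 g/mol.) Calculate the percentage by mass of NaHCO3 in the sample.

91.78 %

n(HCl) per titration = 0.04097 × 0.2292 = 9.390 × 10^-3 mol
n(NaHCO3) in each aliquot = 9.390 × 10^-3 mol (1:1 ratio)
n(NaHCO3) in the whole flask = 9.390 × 10^-3 × 100.0/50.00 = 0.01878 mol
mass of NaHCO3 = 0.01878 × 84.01 = 1.578 g
% NaHCO3 = 1.578 / 1.719 × 100 = 91.78 %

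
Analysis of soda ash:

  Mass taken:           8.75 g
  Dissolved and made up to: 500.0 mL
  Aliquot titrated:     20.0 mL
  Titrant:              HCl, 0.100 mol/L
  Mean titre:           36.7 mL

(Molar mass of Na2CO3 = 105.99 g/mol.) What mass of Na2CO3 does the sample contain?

4.86 g

Na2CO3 + 2 HCl → 2 NaCl + H2O + CO2
n(HCl) per titration = 0.0367 × 0.100 = 3.67 × 10^-3 mol
From the 1:2 ratio, n(Na2CO3) in each aliquot = 1/2 × 3.67 × 10^-3 = 1.84 × 10^-3 mol
n(Na2CO3) in the whole flask = 1.84 × 10^-3 × 500.0/20.0 = 0.0459 mol
mass of Na2CO3 = 0.0459 × 105.99 = 4.86 g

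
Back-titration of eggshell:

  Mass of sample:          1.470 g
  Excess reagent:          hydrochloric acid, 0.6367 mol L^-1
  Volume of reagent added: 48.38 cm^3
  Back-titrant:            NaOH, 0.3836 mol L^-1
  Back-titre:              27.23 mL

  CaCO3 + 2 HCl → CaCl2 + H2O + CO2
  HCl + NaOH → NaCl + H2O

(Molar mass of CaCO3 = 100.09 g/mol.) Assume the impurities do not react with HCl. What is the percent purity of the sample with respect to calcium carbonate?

69.31 %

n(HCl) added = 0.04838 × 0.6367 = 0.03080 mol
n(NaOH) used in back-titration = 0.02723 × 0.3836 = 0.01045 mol
n(HCl) left over = 0.01045 mol (1:1 ratio)
n(HCl) consumed by analyte = 0.03080 − 0.01045 = 0.02036 mol
From the 1:2 ratio, n(CaCO3) = 1/2 × 0.02036 = 0.01018 mol
mass of CaCO3 = 0.01018 × 100.09 = 1.019 g
% CaCO3 = 1.019 / 1.470 × 100 = 69.31 %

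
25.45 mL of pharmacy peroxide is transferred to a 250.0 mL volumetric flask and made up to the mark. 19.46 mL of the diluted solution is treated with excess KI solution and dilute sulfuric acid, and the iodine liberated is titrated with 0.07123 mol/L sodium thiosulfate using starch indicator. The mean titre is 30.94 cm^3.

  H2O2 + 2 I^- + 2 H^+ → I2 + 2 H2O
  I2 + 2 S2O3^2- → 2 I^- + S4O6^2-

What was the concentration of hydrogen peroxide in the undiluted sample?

n(S2O3^2-) = 0.03094 × 0.07123 = 2.204 × 10^-3 mol
n(I2) = n(S2O3^2-)/2 = 1.102 × 10^-3 mol
n(H2O2) in the aliquot = 1.102 × 10^-3 mol (1:1 ratio)
[H2O2]_dilute = 1.102 × 10^-3 / 0.01946 = 0.05663 mol/L
[H2O2]_original = 0.05663 × 250.0/25.45 = 0.5562 mol/L

0.5562 mol/L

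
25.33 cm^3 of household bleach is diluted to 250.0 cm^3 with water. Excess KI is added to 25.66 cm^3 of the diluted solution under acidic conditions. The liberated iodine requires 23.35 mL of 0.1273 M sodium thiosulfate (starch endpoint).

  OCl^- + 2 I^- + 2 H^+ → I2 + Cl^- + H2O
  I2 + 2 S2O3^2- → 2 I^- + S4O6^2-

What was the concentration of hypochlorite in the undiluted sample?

n(S2O3^2-) = 0.02335 × 0.1273 = 2.972 × 10^-3 mol
n(I2) = n(S2O3^2-)/2 = 1.486 × 10^-3 mol
n(OCl^-) in the aliquot = 1.486 × 10^-3 mol (1:1 ratio)
[OCl^-]_dilute = 1.486 × 10^-3 / 0.02566 = 0.05792 mol/L
[OCl^-]_original = 0.05792 × 250.0/25.33 = 0.5717 mol/L

0.5717 M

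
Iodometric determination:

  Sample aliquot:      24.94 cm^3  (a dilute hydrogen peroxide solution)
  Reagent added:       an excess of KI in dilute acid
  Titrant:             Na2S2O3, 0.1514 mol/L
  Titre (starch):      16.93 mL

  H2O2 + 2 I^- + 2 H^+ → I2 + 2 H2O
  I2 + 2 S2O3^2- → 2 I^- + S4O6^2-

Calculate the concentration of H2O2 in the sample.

n(S2O3^2-) = 0.01693 × 0.1514 = 2.563 × 10^-3 mol
n(I2) = n(S2O3^2-)/2 = 1.282 × 10^-3 mol
n(H2O2) in the aliquot = 1.282 × 10^-3 mol (1:1 ratio)
[H2O2] = 1.282 × 10^-3 / 0.02494 = 0.05139 mol/L

0.05139 mol/L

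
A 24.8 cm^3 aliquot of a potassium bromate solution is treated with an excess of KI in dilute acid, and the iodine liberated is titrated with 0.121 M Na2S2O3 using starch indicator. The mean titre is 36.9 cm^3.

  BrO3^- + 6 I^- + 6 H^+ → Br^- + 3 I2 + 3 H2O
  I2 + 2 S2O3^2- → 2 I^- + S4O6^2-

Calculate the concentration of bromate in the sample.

n(S2O3^2-) = 0.0369 × 0.121 = 4.46 × 10^-3 mol
n(I2) = n(S2O3^2-)/2 = 2.23 × 10^-3 mol
From the 1:3 ratio, n(BrO3^-) in the aliquot = 1/3 × 2.23 × 10^-3 = 7.44 × 10^-4 mol
[BrO3^-] = 7.44 × 10^-4 / 0.0248 = 0.0300 mol/L

0.0300 M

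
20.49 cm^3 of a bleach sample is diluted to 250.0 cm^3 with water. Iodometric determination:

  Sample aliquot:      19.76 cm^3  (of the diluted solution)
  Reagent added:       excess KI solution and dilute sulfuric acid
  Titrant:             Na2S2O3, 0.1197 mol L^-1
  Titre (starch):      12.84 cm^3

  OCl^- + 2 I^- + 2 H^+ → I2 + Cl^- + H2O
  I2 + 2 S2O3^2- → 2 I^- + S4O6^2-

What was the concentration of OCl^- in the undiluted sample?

n(S2O3^2-) = 0.01284 × 0.1197 = 1.537 × 10^-3 mol
n(I2) = n(S2O3^2-)/2 = 7.685 × 10^-4 mol
n(OCl^-) in the aliquot = 7.685 × 10^-4 mol (1:1 ratio)
[OCl^-]_dilute = 7.685 × 10^-4 / 0.01976 = 0.03889 mol/L
[OCl^-]_original = 0.03889 × 250.0/20.49 = 0.4745 mol/L

0.4745 mol/L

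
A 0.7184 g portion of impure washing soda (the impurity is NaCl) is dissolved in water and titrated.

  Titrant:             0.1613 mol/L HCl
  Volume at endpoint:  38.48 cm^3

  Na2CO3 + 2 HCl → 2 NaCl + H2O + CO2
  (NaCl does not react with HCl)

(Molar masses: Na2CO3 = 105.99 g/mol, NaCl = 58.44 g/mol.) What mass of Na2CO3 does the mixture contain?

0.3289 g

n(HCl) = 0.03848 × 0.1613 = 6.207 × 10^-3 mol
Let x = n(Na2CO3), y = n(NaCl).
Titrant: 2x = 6.207 × 10^-3;  mass: 105.99x + 58.44y = 0.7184
Solving, x = 3.103 × 10^-3 mol, y = 6.664 × 10^-3 mol
mass of Na2CO3 = 3.103 × 10^-3 × 105.99 = 0.3289 g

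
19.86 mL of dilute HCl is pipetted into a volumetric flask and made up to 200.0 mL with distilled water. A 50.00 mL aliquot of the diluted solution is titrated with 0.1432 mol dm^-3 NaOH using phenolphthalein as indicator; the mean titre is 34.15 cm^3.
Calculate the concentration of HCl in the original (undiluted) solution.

HCl + NaOH → NaCl + H2O
n(NaOH) = 0.03415 × 0.1432 = 4.890 × 10^-3 mol
n(HCl) in the aliquot = 4.890 × 10^-3 mol (1:1 ratio)
[HCl]_dilute = 4.890 × 10^-3 / 0.05000 = 0.09781 mol/L
Dilution factor = 200.0 / 19.86 = 10.07
[HCl]_stock = 0.09781 × 10.07 = 0.9850 mol/L

0.9850 mol/L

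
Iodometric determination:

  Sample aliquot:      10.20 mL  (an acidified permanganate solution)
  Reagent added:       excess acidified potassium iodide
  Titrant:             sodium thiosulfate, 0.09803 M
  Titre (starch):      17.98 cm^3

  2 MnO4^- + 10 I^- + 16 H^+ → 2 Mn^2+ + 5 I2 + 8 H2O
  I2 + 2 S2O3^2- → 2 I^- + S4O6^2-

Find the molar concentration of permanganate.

0.03456 M

n(S2O3^2-) = 0.01798 × 0.09803 = 1.763 × 10^-3 mol
n(I2) = n(S2O3^2-)/2 = 8.813 × 10^-4 mol
From the 2:5 ratio, n(MnO4^-) in the aliquot = 2/5 × 8.813 × 10^-4 = 3.525 × 10^-4 mol
[MnO4^-] = 3.525 × 10^-4 / 0.01020 = 0.03456 mol/L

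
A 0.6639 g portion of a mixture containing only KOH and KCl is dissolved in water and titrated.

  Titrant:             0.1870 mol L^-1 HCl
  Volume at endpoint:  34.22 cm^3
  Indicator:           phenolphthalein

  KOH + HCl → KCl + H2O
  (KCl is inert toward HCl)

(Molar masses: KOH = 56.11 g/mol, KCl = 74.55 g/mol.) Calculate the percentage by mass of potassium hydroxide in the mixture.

54.08 %

n(HCl) = 0.03422 × 0.1870 = 6.399 × 10^-3 mol
Let x = n(KOH), y = n(KCl).
Titrant: 1x = 6.399 × 10^-3;  mass: 56.11x + 74.55y = 0.6639
Solving, x = 6.399 × 10^-3 mol, y = 4.089 × 10^-3 mol
mass of KOH = 6.399 × 10^-3 × 56.11 = 0.3591 g
% KOH = 0.3591 / 0.6639 × 100 = 54.08 %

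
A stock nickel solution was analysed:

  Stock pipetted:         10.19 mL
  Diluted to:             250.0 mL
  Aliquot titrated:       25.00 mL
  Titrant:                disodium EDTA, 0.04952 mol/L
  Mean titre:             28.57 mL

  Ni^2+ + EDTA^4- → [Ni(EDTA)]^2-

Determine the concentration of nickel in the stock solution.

n(EDTA) = 0.02857 × 0.04952 = 1.415 × 10^-3 mol
n(Ni2+) in the aliquot = 1.415 × 10^-3 mol (1:1 ratio)
[Ni2+]_dilute = 1.415 × 10^-3 / 0.02500 = 0.05659 mol/L
Dilution factor = 250.0 / 10.19 = 24.53
[Ni2+]_stock = 0.05659 × 24.53 = 1.388 mol/L

1.388 mol/L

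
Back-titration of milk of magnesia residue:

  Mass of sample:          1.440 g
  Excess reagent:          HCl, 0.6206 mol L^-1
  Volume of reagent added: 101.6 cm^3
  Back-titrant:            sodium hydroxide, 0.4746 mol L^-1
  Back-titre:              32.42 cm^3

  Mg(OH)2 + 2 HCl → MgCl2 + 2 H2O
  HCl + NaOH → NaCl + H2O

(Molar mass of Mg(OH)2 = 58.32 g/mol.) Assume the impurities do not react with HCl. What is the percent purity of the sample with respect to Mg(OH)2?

96.52 %

n(HCl) added = 0.1016 × 0.6206 = 0.06305 mol
n(NaOH) used in back-titration = 0.03242 × 0.4746 = 0.01539 mol
n(HCl) left over = 0.01539 mol (1:1 ratio)
n(HCl) consumed by analyte = 0.06305 − 0.01539 = 0.04767 mol
From the 1:2 ratio, n(Mg(OH)2) = 1/2 × 0.04767 = 0.02383 mol
mass of Mg(OH)2 = 0.02383 × 58.32 = 1.390 g
% Mg(OH)2 = 1.390 / 1.440 × 100 = 96.52 %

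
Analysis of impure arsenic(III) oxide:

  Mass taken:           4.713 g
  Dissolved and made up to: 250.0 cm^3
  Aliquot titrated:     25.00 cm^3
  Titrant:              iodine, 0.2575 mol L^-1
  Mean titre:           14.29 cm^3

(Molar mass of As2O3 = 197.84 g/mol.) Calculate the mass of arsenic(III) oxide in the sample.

As2O3 + 2 I2 + 2 H2O → As2O5 + 4 HI
n(I2) per titration = 0.01429 × 0.2575 = 3.680 × 10^-3 mol
From the 1:2 ratio, n(As2O3) in each aliquot = 1/2 × 3.680 × 10^-3 = 1.840 × 10^-3 mol
n(As2O3) in the whole flask = 1.840 × 10^-3 × 250.0/25.00 = 0.01840 mol
mass of As2O3 = 0.01840 × 197.84 = 3.640 g

3.640 g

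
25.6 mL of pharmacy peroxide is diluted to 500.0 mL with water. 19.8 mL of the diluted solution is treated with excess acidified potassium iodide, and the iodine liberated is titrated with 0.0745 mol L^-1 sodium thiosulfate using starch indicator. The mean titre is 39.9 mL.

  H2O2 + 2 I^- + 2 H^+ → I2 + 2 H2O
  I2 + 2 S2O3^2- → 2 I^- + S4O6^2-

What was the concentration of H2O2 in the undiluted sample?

n(S2O3^2-) = 0.0399 × 0.0745 = 2.97 × 10^-3 mol
n(I2) = n(S2O3^2-)/2 = 1.49 × 10^-3 mol
n(H2O2) in the aliquot = 1.49 × 10^-3 mol (1:1 ratio)
[H2O2]_dilute = 1.49 × 10^-3 / 0.0198 = 0.0751 mol/L
[H2O2]_original = 0.0751 × 500.0/25.6 = 1.47 mol/L

1.47 mol/L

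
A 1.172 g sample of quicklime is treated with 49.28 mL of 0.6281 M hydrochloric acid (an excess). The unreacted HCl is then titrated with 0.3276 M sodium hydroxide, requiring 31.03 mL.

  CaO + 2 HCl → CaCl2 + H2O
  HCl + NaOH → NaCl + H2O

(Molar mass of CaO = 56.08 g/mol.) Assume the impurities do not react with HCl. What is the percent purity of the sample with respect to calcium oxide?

n(HCl) added = 0.04928 × 0.6281 = 0.03095 mol
n(NaOH) used in back-titration = 0.03103 × 0.3276 = 0.01017 mol
n(HCl) left over = 0.01017 mol (1:1 ratio)
n(HCl) consumed by analyte = 0.03095 − 0.01017 = 0.02079 mol
From the 1:2 ratio, n(CaO) = 1/2 × 0.02079 = 0.01039 mol
mass of CaO = 0.01039 × 56.08 = 0.5829 g
% CaO = 0.5829 / 1.172 × 100 = 49.73 %

49.73 %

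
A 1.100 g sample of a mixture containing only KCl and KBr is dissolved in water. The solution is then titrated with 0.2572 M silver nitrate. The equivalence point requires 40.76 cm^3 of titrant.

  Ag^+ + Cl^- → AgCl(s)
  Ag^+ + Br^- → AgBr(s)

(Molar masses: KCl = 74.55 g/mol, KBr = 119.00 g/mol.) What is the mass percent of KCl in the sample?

22.49 %

n(AgNO3) = 0.04076 × 0.2572 = 0.01048 mol
Let x = n(KCl), y = n(KBr).
Titrant: 1x + 1y = 0.01048;  mass: 74.55x + 119.00y = 1.100
Solving, x = 3.319 × 10^-3 mol, y = 7.164 × 10^-3 mol
mass of KCl = 3.319 × 10^-3 × 74.55 = 0.2474 g
% KCl = 0.2474 / 1.100 × 100 = 22.49 %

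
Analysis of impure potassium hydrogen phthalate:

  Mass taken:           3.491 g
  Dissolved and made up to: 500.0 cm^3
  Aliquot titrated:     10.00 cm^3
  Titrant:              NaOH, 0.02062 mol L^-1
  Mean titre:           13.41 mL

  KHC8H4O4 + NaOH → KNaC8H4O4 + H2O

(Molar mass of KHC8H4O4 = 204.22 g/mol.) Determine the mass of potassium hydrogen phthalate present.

2.823 g

n(NaOH) per titration = 0.01341 × 0.02062 = 2.765 × 10^-4 mol
n(KHC8H4O4) in each aliquot = 2.765 × 10^-4 mol (1:1 ratio)
n(KHC8H4O4) in the whole flask = 2.765 × 10^-4 × 500.0/10.00 = 0.01383 mol
mass of KHC8H4O4 = 0.01383 × 204.22 = 2.823 g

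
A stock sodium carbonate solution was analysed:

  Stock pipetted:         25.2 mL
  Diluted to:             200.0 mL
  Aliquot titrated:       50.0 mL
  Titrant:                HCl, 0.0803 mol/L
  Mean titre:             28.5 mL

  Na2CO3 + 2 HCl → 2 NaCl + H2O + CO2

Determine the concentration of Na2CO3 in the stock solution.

n(HCl) = 0.0285 × 0.0803 = 2.29 × 10^-3 mol
From the 1:2 ratio, n(Na2CO3) in the aliquot = 1/2 × 2.29 × 10^-3 = 1.14 × 10^-3 mol
[Na2CO3]_dilute = 1.14 × 10^-3 / 0.0500 = 0.0229 mol/L
Dilution factor = 200.0 / 25.2 = 7.937
[Na2CO3]_stock = 0.0229 × 7.937 = 0.182 mol/L

0.182 mol/L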